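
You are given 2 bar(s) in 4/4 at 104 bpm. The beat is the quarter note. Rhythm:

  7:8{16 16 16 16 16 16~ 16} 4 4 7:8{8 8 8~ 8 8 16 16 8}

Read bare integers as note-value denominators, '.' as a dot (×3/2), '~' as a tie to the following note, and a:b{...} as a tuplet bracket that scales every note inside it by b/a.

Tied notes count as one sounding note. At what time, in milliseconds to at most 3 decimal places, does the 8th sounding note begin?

1. 0.0ms @ 0 + 164.835ms (2/7)
2. 164.835ms @ 2/7 + 164.835ms (2/7)
3. 329.67ms @ 4/7 + 164.835ms (2/7)
4. 494.505ms @ 6/7 + 164.835ms (2/7)
5. 659.341ms @ 8/7 + 164.835ms (2/7)
6. 824.176ms @ 10/7 + 329.67ms (4/7)
7. 1153.846ms @ 2 + 576.923ms (1)
8. 1730.769ms @ 3 + 576.923ms (1)
9. 2307.692ms @ 4 + 329.67ms (4/7)
10. 2637.363ms @ 32/7 + 329.67ms (4/7)
11. 2967.033ms @ 36/7 + 659.341ms (8/7)
12. 3626.374ms @ 44/7 + 329.67ms (4/7)
13. 3956.044ms @ 48/7 + 164.835ms (2/7)
14. 4120.879ms @ 50/7 + 164.835ms (2/7)
15. 4285.714ms @ 52/7 + 329.67ms (4/7)

note 8 onset = 3b = 1730.769ms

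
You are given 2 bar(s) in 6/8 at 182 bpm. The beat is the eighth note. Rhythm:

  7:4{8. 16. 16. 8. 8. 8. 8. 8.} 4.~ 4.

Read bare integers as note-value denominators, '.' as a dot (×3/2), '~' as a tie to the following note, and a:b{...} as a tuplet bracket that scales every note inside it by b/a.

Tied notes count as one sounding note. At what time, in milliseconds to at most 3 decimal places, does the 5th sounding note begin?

note 5 onset = 18/7b = 847.724ms

1. 0.0ms @ 0 + 282.575ms (6/7)
2. 282.575ms @ 6/7 + 141.287ms (3/7)
3. 423.862ms @ 9/7 + 141.287ms (3/7)
4. 565.149ms @ 12/7 + 282.575ms (6/7)
5. 847.724ms @ 18/7 + 282.575ms (6/7)
6. 1130.298ms @ 24/7 + 282.575ms (6/7)
7. 1412.873ms @ 30/7 + 282.575ms (6/7)
8. 1695.447ms @ 36/7 + 282.575ms (6/7)
9. 1978.022ms @ 6 + 1978.022ms (6)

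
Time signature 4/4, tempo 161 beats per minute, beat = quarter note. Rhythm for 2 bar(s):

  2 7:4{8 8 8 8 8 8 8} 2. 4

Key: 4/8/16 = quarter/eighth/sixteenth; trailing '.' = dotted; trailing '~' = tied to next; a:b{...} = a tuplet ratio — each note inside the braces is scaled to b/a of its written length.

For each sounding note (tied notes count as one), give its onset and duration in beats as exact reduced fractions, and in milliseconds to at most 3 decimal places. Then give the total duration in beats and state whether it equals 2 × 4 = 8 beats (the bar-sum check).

1) 0.0ms=0b +745.342ms=2b
2) 745.342ms=2b +106.477ms=2/7b
3) 851.819ms=16/7b +106.477ms=2/7b
4) 958.296ms=18/7b +106.477ms=2/7b
5) 1064.774ms=20/7b +106.477ms=2/7b
6) 1171.251ms=22/7b +106.477ms=2/7b
7) 1277.728ms=24/7b +106.477ms=2/7b
8) 1384.206ms=26/7b +106.477ms=2/7b
9) 1490.683ms=4b +1118.012ms=3b
10) 2608.696ms=7b +372.671ms=1b
Σ=8b of 8 (161bpm 4/4) — PASS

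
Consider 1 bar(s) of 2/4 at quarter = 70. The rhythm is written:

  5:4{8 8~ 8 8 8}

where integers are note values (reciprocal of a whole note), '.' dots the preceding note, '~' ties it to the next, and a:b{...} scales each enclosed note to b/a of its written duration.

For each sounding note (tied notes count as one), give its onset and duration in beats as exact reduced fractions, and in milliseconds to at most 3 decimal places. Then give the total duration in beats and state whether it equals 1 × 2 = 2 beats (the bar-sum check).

1) 0.0ms=0b +342.857ms=2/5b
2) 342.857ms=2/5b +685.714ms=4/5b
3) 1028.571ms=6/5b +342.857ms=2/5b
4) 1371.429ms=8/5b +342.857ms=2/5b
Σ=2b of 2 (70bpm 2/4) — PASS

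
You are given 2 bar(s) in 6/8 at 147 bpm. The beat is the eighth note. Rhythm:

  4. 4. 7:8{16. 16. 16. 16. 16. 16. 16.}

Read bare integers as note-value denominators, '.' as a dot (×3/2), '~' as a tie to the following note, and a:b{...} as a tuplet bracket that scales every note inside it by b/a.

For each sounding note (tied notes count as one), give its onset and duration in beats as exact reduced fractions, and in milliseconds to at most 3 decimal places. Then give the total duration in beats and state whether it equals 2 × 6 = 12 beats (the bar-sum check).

1) 0.0ms=0b +1224.49ms=3b
2) 1224.49ms=3b +1224.49ms=3b
3) 2448.98ms=6b +349.854ms=6/7b
4) 2798.834ms=48/7b +349.854ms=6/7b
5) 3148.688ms=54/7b +349.854ms=6/7b
6) 3498.542ms=60/7b +349.854ms=6/7b
7) 3848.397ms=66/7b +349.854ms=6/7b
8) 4198.251ms=72/7b +349.854ms=6/7b
9) 4548.105ms=78/7b +349.854ms=6/7b
Σ=12b of 12 (147bpm 6/8) — PASS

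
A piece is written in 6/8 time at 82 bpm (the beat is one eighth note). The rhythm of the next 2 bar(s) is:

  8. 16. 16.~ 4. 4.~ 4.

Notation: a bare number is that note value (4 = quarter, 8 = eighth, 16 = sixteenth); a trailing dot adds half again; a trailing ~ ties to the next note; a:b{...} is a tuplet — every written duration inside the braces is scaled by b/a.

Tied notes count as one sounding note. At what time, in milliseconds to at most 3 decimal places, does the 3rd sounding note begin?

note 3 onset = 9/4b = 1646.341ms

1. 0.0ms @ 0 + 1097.561ms (3/2)
2. 1097.561ms @ 3/2 + 548.78ms (3/4)
3. 1646.341ms @ 9/4 + 2743.902ms (15/4)
4. 4390.244ms @ 6 + 4390.244ms (6)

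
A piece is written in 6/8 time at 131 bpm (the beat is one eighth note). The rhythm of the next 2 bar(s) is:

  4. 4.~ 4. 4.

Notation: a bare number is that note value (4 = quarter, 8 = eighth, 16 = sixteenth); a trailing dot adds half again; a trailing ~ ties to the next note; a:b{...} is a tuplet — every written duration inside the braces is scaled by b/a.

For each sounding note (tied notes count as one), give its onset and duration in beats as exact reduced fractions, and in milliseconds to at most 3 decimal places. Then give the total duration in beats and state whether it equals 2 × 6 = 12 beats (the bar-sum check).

1) 0.0ms=0b +1374.046ms=3b
2) 1374.046ms=3b +2748.092ms=6b
3) 4122.137ms=9b +1374.046ms=3b
Σ=12b of 12 (131bpm 6/8) — PASS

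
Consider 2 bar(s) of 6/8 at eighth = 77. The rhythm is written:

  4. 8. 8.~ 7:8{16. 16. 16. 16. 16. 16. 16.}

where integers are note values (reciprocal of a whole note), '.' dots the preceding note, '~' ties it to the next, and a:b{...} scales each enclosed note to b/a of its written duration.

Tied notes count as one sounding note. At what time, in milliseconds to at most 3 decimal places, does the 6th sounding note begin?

1. 0.0ms @ 0 + 2337.662ms (3)
2. 2337.662ms @ 3 + 1168.831ms (3/2)
3. 3506.494ms @ 9/2 + 1836.735ms (33/14)
4. 5343.228ms @ 48/7 + 667.904ms (6/7)
5. 6011.132ms @ 54/7 + 667.904ms (6/7)
6. 6679.035ms @ 60/7 + 667.904ms (6/7)
7. 7346.939ms @ 66/7 + 667.904ms (6/7)
8. 8014.842ms @ 72/7 + 667.904ms (6/7)
9. 8682.746ms @ 78/7 + 667.904ms (6/7)

note 6 onset = 60/7b = 6679.035ms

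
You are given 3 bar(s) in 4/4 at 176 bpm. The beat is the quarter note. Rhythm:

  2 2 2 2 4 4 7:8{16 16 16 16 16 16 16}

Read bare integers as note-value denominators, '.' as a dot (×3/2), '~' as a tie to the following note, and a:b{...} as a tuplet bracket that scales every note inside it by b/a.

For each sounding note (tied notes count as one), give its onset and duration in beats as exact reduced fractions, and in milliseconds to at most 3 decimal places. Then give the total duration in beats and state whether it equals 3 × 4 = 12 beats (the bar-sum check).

1) 0.0ms=0b +681.818ms=2b
2) 681.818ms=2b +681.818ms=2b
3) 1363.636ms=4b +681.818ms=2b
4) 2045.455ms=6b +681.818ms=2b
5) 2727.273ms=8b +340.909ms=1b
6) 3068.182ms=9b +340.909ms=1b
7) 3409.091ms=10b +97.403ms=2/7b
8) 3506.494ms=72/7b +97.403ms=2/7b
9) 3603.896ms=74/7b +97.403ms=2/7b
10) 3701.299ms=76/7b +97.403ms=2/7b
11) 3798.701ms=78/7b +97.403ms=2/7b
12) 3896.104ms=80/7b +97.403ms=2/7b
13) 3993.506ms=82/7b +97.403ms=2/7b
Σ=12b of 12 (176bpm 4/4) — PASS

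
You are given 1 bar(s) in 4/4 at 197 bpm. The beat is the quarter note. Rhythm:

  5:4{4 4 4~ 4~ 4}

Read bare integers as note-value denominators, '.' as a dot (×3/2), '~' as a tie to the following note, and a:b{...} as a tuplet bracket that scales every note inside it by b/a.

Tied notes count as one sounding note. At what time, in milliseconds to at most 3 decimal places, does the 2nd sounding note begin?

note 2 onset = 4/5b = 243.655ms

1. 0.0ms @ 0 + 243.655ms (4/5)
2. 243.655ms @ 4/5 + 243.655ms (4/5)
3. 487.31ms @ 8/5 + 730.964ms (12/5)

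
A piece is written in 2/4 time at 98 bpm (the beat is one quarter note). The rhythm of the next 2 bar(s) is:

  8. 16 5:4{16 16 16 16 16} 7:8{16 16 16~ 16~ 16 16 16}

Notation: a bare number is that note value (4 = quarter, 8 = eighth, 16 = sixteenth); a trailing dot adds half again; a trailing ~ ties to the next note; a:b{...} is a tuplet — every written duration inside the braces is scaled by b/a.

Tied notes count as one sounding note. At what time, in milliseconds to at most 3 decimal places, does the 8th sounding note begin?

1. 0.0ms @ 0 + 459.184ms (3/4)
2. 459.184ms @ 3/4 + 153.061ms (1/4)
3. 612.245ms @ 1 + 122.449ms (1/5)
4. 734.694ms @ 6/5 + 122.449ms (1/5)
5. 857.143ms @ 7/5 + 122.449ms (1/5)
6. 979.592ms @ 8/5 + 122.449ms (1/5)
7. 1102.041ms @ 9/5 + 122.449ms (1/5)
8. 1224.49ms @ 2 + 174.927ms (2/7)
9. 1399.417ms @ 16/7 + 174.927ms (2/7)
10. 1574.344ms @ 18/7 + 524.781ms (6/7)
11. 2099.125ms @ 24/7 + 174.927ms (2/7)
12. 2274.052ms @ 26/7 + 174.927ms (2/7)

note 8 onset = 2b = 1224.49ms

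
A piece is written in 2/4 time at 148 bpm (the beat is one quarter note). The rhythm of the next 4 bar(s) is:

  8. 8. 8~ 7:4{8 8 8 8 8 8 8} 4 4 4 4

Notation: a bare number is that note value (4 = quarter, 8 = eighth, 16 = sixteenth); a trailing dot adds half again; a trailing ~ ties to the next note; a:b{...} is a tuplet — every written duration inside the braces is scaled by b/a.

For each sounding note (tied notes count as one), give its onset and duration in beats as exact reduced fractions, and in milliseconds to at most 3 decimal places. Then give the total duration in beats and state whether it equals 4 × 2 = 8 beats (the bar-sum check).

1) 0.0ms=0b +304.054ms=3/4b
2) 304.054ms=3/4b +304.054ms=3/4b
3) 608.108ms=3/2b +318.533ms=11/14b
4) 926.641ms=16/7b +115.83ms=2/7b
5) 1042.471ms=18/7b +115.83ms=2/7b
6) 1158.301ms=20/7b +115.83ms=2/7b
7) 1274.131ms=22/7b +115.83ms=2/7b
8) 1389.961ms=24/7b +115.83ms=2/7b
9) 1505.792ms=26/7b +115.83ms=2/7b
10) 1621.622ms=4b +405.405ms=1b
11) 2027.027ms=5b +405.405ms=1b
12) 2432.432ms=6b +405.405ms=1b
13) 2837.838ms=7b +405.405ms=1b
Σ=8b of 8 (148bpm 2/4) — PASS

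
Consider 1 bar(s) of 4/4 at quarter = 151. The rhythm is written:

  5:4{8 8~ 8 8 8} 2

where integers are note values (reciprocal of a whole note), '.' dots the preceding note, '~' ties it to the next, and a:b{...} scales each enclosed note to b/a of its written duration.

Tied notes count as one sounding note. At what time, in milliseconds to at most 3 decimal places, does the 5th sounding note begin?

1. 0.0ms @ 0 + 158.94ms (2/5)
2. 158.94ms @ 2/5 + 317.881ms (4/5)
3. 476.821ms @ 6/5 + 158.94ms (2/5)
4. 635.762ms @ 8/5 + 158.94ms (2/5)
5. 794.702ms @ 2 + 794.702ms (2)

note 5 onset = 2b = 794.702ms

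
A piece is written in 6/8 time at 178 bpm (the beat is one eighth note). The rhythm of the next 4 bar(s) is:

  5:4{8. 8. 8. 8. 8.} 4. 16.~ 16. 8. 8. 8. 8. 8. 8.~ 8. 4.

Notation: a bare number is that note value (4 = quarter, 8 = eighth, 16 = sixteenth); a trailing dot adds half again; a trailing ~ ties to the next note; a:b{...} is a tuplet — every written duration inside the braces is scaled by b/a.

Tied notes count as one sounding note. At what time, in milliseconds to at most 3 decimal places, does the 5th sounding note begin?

1. 0.0ms @ 0 + 404.494ms (6/5)
2. 404.494ms @ 6/5 + 404.494ms (6/5)
3. 808.989ms @ 12/5 + 404.494ms (6/5)
4. 1213.483ms @ 18/5 + 404.494ms (6/5)
5. 1617.978ms @ 24/5 + 404.494ms (6/5)
6. 2022.472ms @ 6 + 1011.236ms (3)
7. 3033.708ms @ 9 + 505.618ms (3/2)
8. 3539.326ms @ 21/2 + 505.618ms (3/2)
9. 4044.944ms @ 12 + 505.618ms (3/2)
10. 4550.562ms @ 27/2 + 505.618ms (3/2)
11. 5056.18ms @ 15 + 505.618ms (3/2)
12. 5561.798ms @ 33/2 + 505.618ms (3/2)
13. 6067.416ms @ 18 + 1011.236ms (3)
14. 7078.652ms @ 21 + 1011.236ms (3)

note 5 onset = 24/5b = 1617.978ms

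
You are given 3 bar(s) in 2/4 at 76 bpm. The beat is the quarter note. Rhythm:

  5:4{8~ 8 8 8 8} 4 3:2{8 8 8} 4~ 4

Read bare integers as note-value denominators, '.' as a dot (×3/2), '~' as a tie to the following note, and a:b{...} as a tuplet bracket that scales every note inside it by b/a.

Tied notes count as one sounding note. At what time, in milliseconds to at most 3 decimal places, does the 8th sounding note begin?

note 8 onset = 11/3b = 2894.737ms

1. 0.0ms @ 0 + 631.579ms (4/5)
2. 631.579ms @ 4/5 + 315.789ms (2/5)
3. 947.368ms @ 6/5 + 315.789ms (2/5)
4. 1263.158ms @ 8/5 + 315.789ms (2/5)
5. 1578.947ms @ 2 + 789.474ms (1)
6. 2368.421ms @ 3 + 263.158ms (1/3)
7. 2631.579ms @ 10/3 + 263.158ms (1/3)
8. 2894.737ms @ 11/3 + 263.158ms (1/3)
9. 3157.895ms @ 4 + 1578.947ms (2)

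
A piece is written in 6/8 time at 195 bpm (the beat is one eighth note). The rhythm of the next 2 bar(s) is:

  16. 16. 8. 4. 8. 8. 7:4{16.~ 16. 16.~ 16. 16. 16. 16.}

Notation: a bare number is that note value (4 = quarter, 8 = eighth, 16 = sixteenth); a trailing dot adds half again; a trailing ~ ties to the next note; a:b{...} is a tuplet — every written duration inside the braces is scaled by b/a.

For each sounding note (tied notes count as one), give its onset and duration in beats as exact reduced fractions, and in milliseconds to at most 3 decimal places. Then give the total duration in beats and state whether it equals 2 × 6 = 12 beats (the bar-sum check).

1) 0.0ms=0b +230.769ms=3/4b
2) 230.769ms=3/4b +230.769ms=3/4b
3) 461.538ms=3/2b +461.538ms=3/2b
4) 923.077ms=3b +923.077ms=3b
5) 1846.154ms=6b +461.538ms=3/2b
6) 2307.692ms=15/2b +461.538ms=3/2b
7) 2769.231ms=9b +263.736ms=6/7b
8) 3032.967ms=69/7b +263.736ms=6/7b
9) 3296.703ms=75/7b +131.868ms=3/7b
10) 3428.571ms=78/7b +131.868ms=3/7b
11) 3560.44ms=81/7b +131.868ms=3/7b
Σ=12b of 12 (195bpm 6/8) — PASS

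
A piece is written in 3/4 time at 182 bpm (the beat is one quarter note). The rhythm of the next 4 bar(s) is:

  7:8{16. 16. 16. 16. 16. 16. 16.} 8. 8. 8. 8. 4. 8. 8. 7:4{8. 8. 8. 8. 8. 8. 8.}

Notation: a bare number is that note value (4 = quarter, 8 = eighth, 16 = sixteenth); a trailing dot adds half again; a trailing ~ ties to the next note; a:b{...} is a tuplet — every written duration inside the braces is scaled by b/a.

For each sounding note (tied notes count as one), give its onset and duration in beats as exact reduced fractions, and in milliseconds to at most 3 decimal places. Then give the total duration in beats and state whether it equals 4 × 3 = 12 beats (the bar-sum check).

1) 0.0ms=0b +141.287ms=3/7b
2) 141.287ms=3/7b +141.287ms=3/7b
3) 282.575ms=6/7b +141.287ms=3/7b
4) 423.862ms=9/7b +141.287ms=3/7b
5) 565.149ms=12/7b +141.287ms=3/7b
6) 706.436ms=15/7b +141.287ms=3/7b
7) 847.724ms=18/7b +141.287ms=3/7b
8) 989.011ms=3b +247.253ms=3/4b
9) 1236.264ms=15/4b +247.253ms=3/4b
10) 1483.516ms=9/2b +247.253ms=3/4b
11) 1730.769ms=21/4b +247.253ms=3/4b
12) 1978.022ms=6b +494.505ms=3/2b
13) 2472.527ms=15/2b +247.253ms=3/4b
14) 2719.78ms=33/4b +247.253ms=3/4b
15) 2967.033ms=9b +141.287ms=3/7b
16) 3108.32ms=66/7b +141.287ms=3/7b
17) 3249.608ms=69/7b +141.287ms=3/7b
18) 3390.895ms=72/7b +141.287ms=3/7b
19) 3532.182ms=75/7b +141.287ms=3/7b
20) 3673.469ms=78/7b +141.287ms=3/7b
21) 3814.757ms=81/7b +141.287ms=3/7b
Σ=12b of 12 (182bpm 3/4) — PASS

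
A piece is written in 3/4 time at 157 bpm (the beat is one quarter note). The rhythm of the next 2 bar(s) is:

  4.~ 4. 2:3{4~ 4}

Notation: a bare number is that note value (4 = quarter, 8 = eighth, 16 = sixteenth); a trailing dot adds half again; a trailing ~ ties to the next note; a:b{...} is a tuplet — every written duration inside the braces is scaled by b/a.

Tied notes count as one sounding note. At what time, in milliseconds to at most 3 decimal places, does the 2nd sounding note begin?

note 2 onset = 3b = 1146.497ms

1. 0.0ms @ 0 + 1146.497ms (3)
2. 1146.497ms @ 3 + 1146.497ms (3)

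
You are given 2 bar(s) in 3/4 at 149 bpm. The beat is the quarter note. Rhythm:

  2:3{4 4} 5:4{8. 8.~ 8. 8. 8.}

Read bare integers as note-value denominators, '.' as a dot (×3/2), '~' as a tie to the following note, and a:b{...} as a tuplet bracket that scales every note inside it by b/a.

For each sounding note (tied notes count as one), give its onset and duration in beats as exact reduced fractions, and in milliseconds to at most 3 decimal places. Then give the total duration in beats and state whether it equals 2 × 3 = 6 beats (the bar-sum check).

1) 0.0ms=0b +604.027ms=3/2b
2) 604.027ms=3/2b +604.027ms=3/2b
3) 1208.054ms=3b +241.611ms=3/5b
4) 1449.664ms=18/5b +483.221ms=6/5b
5) 1932.886ms=24/5b +241.611ms=3/5b
6) 2174.497ms=27/5b +241.611ms=3/5b
Σ=6b of 6 (149bpm 3/4) — PASS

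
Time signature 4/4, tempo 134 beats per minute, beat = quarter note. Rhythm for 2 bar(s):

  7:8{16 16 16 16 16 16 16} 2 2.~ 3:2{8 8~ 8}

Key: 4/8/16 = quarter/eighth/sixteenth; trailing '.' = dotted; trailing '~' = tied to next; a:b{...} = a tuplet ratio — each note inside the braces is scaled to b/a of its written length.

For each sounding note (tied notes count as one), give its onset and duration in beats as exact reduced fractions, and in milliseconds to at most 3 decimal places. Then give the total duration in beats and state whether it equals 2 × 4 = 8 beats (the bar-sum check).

1) 0.0ms=0b +127.932ms=2/7b
2) 127.932ms=2/7b +127.932ms=2/7b
3) 255.864ms=4/7b +127.932ms=2/7b
4) 383.795ms=6/7b +127.932ms=2/7b
5) 511.727ms=8/7b +127.932ms=2/7b
6) 639.659ms=10/7b +127.932ms=2/7b
7) 767.591ms=12/7b +127.932ms=2/7b
8) 895.522ms=2b +895.522ms=2b
9) 1791.045ms=4b +1492.537ms=10/3b
10) 3283.582ms=22/3b +298.507ms=2/3b
Σ=8b of 8 (134bpm 4/4) — PASS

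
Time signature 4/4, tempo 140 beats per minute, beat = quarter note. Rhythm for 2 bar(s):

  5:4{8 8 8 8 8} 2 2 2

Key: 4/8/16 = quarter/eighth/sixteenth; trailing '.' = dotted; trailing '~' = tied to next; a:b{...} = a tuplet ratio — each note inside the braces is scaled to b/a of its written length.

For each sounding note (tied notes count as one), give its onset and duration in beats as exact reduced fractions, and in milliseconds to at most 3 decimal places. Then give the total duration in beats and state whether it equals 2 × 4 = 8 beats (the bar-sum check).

1) 0.0ms=0b +171.429ms=2/5b
2) 171.429ms=2/5b +171.429ms=2/5b
3) 342.857ms=4/5b +171.429ms=2/5b
4) 514.286ms=6/5b +171.429ms=2/5b
5) 685.714ms=8/5b +171.429ms=2/5b
6) 857.143ms=2b +857.143ms=2b
7) 1714.286ms=4b +857.143ms=2b
8) 2571.429ms=6b +857.143ms=2b
Σ=8b of 8 (140bpm 4/4) — PASS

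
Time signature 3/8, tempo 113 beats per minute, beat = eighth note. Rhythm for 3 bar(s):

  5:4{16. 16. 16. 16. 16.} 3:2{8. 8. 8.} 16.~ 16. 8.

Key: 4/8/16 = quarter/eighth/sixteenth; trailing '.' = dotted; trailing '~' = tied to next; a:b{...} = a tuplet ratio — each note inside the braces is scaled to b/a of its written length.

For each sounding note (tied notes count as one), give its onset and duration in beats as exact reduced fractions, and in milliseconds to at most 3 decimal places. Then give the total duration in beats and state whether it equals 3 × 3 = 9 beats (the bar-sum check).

1) 0.0ms=0b +318.584ms=3/5b
2) 318.584ms=3/5b +318.584ms=3/5b
3) 637.168ms=6/5b +318.584ms=3/5b
4) 955.752ms=9/5b +318.584ms=3/5b
5) 1274.336ms=12/5b +318.584ms=3/5b
6) 1592.92ms=3b +530.973ms=1b
7) 2123.894ms=4b +530.973ms=1b
8) 2654.867ms=5b +530.973ms=1b
9) 3185.841ms=6b +796.46ms=3/2b
10) 3982.301ms=15/2b +796.46ms=3/2b
Σ=9b of 9 (113bpm 3/8) — PASS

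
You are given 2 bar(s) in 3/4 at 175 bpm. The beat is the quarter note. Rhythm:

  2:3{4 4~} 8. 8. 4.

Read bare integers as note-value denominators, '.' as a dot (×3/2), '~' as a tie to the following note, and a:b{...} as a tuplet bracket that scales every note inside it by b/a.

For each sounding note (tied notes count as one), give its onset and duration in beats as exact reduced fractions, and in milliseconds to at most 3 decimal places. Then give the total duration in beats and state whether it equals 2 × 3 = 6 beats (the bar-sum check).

1) 0.0ms=0b +514.286ms=3/2b
2) 514.286ms=3/2b +771.429ms=9/4b
3) 1285.714ms=15/4b +257.143ms=3/4b
4) 1542.857ms=9/2b +514.286ms=3/2b
Σ=6b of 6 (175bpm 3/4) — PASS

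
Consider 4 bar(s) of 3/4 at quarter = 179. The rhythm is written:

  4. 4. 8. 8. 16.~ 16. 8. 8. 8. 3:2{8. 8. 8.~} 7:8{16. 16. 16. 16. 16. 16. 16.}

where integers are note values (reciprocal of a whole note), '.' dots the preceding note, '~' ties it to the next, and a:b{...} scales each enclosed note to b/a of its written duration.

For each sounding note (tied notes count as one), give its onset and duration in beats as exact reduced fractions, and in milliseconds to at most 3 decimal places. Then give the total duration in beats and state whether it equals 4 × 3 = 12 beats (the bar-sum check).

1) 0.0ms=0b +502.793ms=3/2b
2) 502.793ms=3/2b +502.793ms=3/2b
3) 1005.587ms=3b +251.397ms=3/4b
4) 1256.983ms=15/4b +251.397ms=3/4b
5) 1508.38ms=9/2b +251.397ms=3/4b
6) 1759.777ms=21/4b +251.397ms=3/4b
7) 2011.173ms=6b +251.397ms=3/4b
8) 2262.57ms=27/4b +251.397ms=3/4b
9) 2513.966ms=15/2b +167.598ms=1/2b
10) 2681.564ms=8b +167.598ms=1/2b
11) 2849.162ms=17/2b +311.253ms=13/14b
12) 3160.415ms=66/7b +143.655ms=3/7b
13) 3304.07ms=69/7b +143.655ms=3/7b
14) 3447.725ms=72/7b +143.655ms=3/7b
15) 3591.381ms=75/7b +143.655ms=3/7b
16) 3735.036ms=78/7b +143.655ms=3/7b
17) 3878.691ms=81/7b +143.655ms=3/7b
Σ=12b of 12 (179bpm 3/4) — PASS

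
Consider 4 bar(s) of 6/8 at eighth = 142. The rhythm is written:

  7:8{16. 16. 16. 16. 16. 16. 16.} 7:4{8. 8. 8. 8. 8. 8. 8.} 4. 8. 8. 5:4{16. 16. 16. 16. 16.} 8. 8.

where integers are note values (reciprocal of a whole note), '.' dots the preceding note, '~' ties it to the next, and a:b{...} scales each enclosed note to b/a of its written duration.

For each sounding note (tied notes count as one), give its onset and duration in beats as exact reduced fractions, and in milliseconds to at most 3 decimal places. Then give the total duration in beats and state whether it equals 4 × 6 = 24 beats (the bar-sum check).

1) 0.0ms=0b +362.173ms=6/7b
2) 362.173ms=6/7b +362.173ms=6/7b
3) 724.346ms=12/7b +362.173ms=6/7b
4) 1086.519ms=18/7b +362.173ms=6/7b
5) 1448.692ms=24/7b +362.173ms=6/7b
6) 1810.865ms=30/7b +362.173ms=6/7b
7) 2173.038ms=36/7b +362.173ms=6/7b
8) 2535.211ms=6b +362.173ms=6/7b
9) 2897.384ms=48/7b +362.173ms=6/7b
10) 3259.557ms=54/7b +362.173ms=6/7b
11) 3621.73ms=60/7b +362.173ms=6/7b
12) 3983.903ms=66/7b +362.173ms=6/7b
13) 4346.076ms=72/7b +362.173ms=6/7b
14) 4708.249ms=78/7b +362.173ms=6/7b
15) 5070.423ms=12b +1267.606ms=3b
16) 6338.028ms=15b +633.803ms=3/2b
17) 6971.831ms=33/2b +633.803ms=3/2b
18) 7605.634ms=18b +253.521ms=3/5b
19) 7859.155ms=93/5b +253.521ms=3/5b
20) 8112.676ms=96/5b +253.521ms=3/5b
21) 8366.197ms=99/5b +253.521ms=3/5b
22) 8619.718ms=102/5b +253.521ms=3/5b
23) 8873.239ms=21b +633.803ms=3/2b
24) 9507.042ms=45/2b +633.803ms=3/2b
Σ=24b of 24 (142bpm 6/8) — PASS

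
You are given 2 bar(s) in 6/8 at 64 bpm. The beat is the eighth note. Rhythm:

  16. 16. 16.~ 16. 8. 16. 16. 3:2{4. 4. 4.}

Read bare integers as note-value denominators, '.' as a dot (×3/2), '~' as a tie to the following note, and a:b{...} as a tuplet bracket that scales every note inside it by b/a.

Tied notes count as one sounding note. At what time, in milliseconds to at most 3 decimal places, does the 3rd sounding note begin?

1. 0.0ms @ 0 + 703.125ms (3/4)
2. 703.125ms @ 3/4 + 703.125ms (3/4)
3. 1406.25ms @ 3/2 + 1406.25ms (3/2)
4. 2812.5ms @ 3 + 1406.25ms (3/2)
5. 4218.75ms @ 9/2 + 703.125ms (3/4)
6. 4921.875ms @ 21/4 + 703.125ms (3/4)
7. 5625.0ms @ 6 + 1875.0ms (2)
8. 7500.0ms @ 8 + 1875.0ms (2)
9. 9375.0ms @ 10 + 1875.0ms (2)

note 3 onset = 3/2b = 1406.25ms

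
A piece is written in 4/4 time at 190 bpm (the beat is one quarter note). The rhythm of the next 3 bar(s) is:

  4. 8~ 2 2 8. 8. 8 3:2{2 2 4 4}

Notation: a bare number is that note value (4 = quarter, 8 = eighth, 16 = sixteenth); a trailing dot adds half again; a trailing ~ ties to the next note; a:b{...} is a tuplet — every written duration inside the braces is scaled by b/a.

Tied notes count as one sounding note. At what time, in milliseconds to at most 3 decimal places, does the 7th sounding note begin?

1. 0.0ms @ 0 + 473.684ms (3/2)
2. 473.684ms @ 3/2 + 789.474ms (5/2)
3. 1263.158ms @ 4 + 631.579ms (2)
4. 1894.737ms @ 6 + 236.842ms (3/4)
5. 2131.579ms @ 27/4 + 236.842ms (3/4)
6. 2368.421ms @ 15/2 + 157.895ms (1/2)
7. 2526.316ms @ 8 + 421.053ms (4/3)
8. 2947.368ms @ 28/3 + 421.053ms (4/3)
9. 3368.421ms @ 32/3 + 210.526ms (2/3)
10. 3578.947ms @ 34/3 + 210.526ms (2/3)

note 7 onset = 8b = 2526.316ms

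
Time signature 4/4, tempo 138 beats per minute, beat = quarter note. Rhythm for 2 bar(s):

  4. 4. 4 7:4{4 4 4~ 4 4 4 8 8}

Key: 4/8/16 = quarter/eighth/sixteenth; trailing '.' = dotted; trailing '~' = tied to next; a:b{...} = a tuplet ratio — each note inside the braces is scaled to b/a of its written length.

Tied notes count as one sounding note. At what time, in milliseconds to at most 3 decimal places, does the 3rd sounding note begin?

1. 0.0ms @ 0 + 652.174ms (3/2)
2. 652.174ms @ 3/2 + 652.174ms (3/2)
3. 1304.348ms @ 3 + 434.783ms (1)
4. 1739.13ms @ 4 + 248.447ms (4/7)
5. 1987.578ms @ 32/7 + 248.447ms (4/7)
6. 2236.025ms @ 36/7 + 496.894ms (8/7)
7. 2732.919ms @ 44/7 + 248.447ms (4/7)
8. 2981.366ms @ 48/7 + 248.447ms (4/7)
9. 3229.814ms @ 52/7 + 124.224ms (2/7)
10. 3354.037ms @ 54/7 + 124.224ms (2/7)

note 3 onset = 3b = 1304.348ms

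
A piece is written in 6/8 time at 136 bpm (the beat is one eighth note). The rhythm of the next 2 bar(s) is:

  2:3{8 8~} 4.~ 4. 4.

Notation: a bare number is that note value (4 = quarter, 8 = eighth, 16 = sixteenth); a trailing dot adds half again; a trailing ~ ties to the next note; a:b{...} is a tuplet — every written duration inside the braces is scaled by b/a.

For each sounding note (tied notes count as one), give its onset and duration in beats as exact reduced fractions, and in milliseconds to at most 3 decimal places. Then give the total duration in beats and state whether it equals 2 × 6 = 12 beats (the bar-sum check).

1) 0.0ms=0b +661.765ms=3/2b
2) 661.765ms=3/2b +3308.824ms=15/2b
3) 3970.588ms=9b +1323.529ms=3b
Σ=12b of 12 (136bpm 6/8) — PASS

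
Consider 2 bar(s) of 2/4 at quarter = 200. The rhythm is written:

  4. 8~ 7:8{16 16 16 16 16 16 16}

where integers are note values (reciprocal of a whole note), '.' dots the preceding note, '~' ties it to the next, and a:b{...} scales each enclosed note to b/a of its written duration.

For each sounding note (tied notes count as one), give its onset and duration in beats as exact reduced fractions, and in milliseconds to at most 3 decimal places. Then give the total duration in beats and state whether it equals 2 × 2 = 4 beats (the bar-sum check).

1) 0.0ms=0b +450.0ms=3/2b
2) 450.0ms=3/2b +235.714ms=11/14b
3) 685.714ms=16/7b +85.714ms=2/7b
4) 771.429ms=18/7b +85.714ms=2/7b
5) 857.143ms=20/7b +85.714ms=2/7b
6) 942.857ms=22/7b +85.714ms=2/7b
7) 1028.571ms=24/7b +85.714ms=2/7b
8) 1114.286ms=26/7b +85.714ms=2/7b
Σ=4b of 4 (200bpm 2/4) — PASS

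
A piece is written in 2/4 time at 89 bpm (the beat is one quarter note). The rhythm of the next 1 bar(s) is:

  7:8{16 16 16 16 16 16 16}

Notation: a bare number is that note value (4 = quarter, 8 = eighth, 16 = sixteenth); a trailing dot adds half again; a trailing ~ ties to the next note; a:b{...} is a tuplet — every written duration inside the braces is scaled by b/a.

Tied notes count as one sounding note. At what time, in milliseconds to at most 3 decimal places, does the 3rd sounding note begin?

1. 0.0ms @ 0 + 192.616ms (2/7)
2. 192.616ms @ 2/7 + 192.616ms (2/7)
3. 385.233ms @ 4/7 + 192.616ms (2/7)
4. 577.849ms @ 6/7 + 192.616ms (2/7)
5. 770.465ms @ 8/7 + 192.616ms (2/7)
6. 963.082ms @ 10/7 + 192.616ms (2/7)
7. 1155.698ms @ 12/7 + 192.616ms (2/7)

note 3 onset = 4/7b = 385.233ms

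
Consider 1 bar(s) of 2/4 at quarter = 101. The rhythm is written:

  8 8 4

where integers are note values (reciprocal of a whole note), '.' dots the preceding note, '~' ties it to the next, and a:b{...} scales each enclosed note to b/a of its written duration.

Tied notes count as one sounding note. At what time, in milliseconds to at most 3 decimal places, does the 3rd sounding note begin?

1. 0.0ms @ 0 + 297.03ms (1/2)
2. 297.03ms @ 1/2 + 297.03ms (1/2)
3. 594.059ms @ 1 + 594.059ms (1)

note 3 onset = 1b = 594.059ms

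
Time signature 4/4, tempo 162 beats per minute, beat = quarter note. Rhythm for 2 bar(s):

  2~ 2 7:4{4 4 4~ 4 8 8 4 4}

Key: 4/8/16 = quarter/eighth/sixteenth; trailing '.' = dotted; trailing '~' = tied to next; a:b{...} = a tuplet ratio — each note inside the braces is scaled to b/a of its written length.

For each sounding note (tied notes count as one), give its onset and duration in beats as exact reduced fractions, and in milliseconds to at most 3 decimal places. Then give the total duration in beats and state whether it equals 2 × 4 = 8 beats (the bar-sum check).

1) 0.0ms=0b +1481.481ms=4b
2) 1481.481ms=4b +211.64ms=4/7b
3) 1693.122ms=32/7b +211.64ms=4/7b
4) 1904.762ms=36/7b +423.28ms=8/7b
5) 2328.042ms=44/7b +105.82ms=2/7b
6) 2433.862ms=46/7b +105.82ms=2/7b
7) 2539.683ms=48/7b +211.64ms=4/7b
8) 2751.323ms=52/7b +211.64ms=4/7b
Σ=8b of 8 (162bpm 4/4) — PASS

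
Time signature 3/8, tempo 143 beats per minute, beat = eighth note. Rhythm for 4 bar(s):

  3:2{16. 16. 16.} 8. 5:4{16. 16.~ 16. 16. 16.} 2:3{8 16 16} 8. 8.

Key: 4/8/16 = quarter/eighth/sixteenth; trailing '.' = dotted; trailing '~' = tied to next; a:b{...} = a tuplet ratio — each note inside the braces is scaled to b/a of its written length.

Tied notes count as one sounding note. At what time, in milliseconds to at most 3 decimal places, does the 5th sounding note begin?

1. 0.0ms @ 0 + 209.79ms (1/2)
2. 209.79ms @ 1/2 + 209.79ms (1/2)
3. 419.58ms @ 1 + 209.79ms (1/2)
4. 629.371ms @ 3/2 + 629.371ms (3/2)
5. 1258.741ms @ 3 + 251.748ms (3/5)
6. 1510.49ms @ 18/5 + 503.497ms (6/5)
7. 2013.986ms @ 24/5 + 251.748ms (3/5)
8. 2265.734ms @ 27/5 + 251.748ms (3/5)
9. 2517.483ms @ 6 + 629.371ms (3/2)
10. 3146.853ms @ 15/2 + 314.685ms (3/4)
11. 3461.538ms @ 33/4 + 314.685ms (3/4)
12. 3776.224ms @ 9 + 629.371ms (3/2)
13. 4405.594ms @ 21/2 + 629.371ms (3/2)

note 5 onset = 3b = 1258.741ms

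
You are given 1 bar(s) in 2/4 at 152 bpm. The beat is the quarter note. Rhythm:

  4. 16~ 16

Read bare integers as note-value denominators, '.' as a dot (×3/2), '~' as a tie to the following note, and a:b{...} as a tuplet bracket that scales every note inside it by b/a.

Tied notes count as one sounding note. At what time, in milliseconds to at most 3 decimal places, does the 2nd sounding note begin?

1. 0.0ms @ 0 + 592.105ms (3/2)
2. 592.105ms @ 3/2 + 197.368ms (1/2)

note 2 onset = 3/2b = 592.105ms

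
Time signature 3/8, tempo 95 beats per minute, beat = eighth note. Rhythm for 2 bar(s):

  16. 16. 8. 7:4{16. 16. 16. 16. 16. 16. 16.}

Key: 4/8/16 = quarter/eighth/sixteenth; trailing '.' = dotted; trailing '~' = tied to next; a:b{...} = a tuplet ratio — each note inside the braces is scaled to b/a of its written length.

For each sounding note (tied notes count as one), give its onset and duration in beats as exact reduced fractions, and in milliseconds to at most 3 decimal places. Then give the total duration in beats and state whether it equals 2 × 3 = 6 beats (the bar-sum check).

1) 0.0ms=0b +473.684ms=3/4b
2) 473.684ms=3/4b +473.684ms=3/4b
3) 947.368ms=3/2b +947.368ms=3/2b
4) 1894.737ms=3b +270.677ms=3/7b
5) 2165.414ms=24/7b +270.677ms=3/7b
6) 2436.09ms=27/7b +270.677ms=3/7b
7) 2706.767ms=30/7b +270.677ms=3/7b
8) 2977.444ms=33/7b +270.677ms=3/7b
9) 3248.12ms=36/7b +270.677ms=3/7b
10) 3518.797ms=39/7b +270.677ms=3/7b
Σ=6b of 6 (95bpm 3/8) — PASS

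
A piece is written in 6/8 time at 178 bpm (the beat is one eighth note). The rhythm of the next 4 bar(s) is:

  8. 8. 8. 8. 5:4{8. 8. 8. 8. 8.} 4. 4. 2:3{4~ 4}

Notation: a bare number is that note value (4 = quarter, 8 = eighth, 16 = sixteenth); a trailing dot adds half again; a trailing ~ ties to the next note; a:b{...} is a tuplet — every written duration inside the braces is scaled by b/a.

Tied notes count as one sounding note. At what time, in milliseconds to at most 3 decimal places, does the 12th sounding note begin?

note 12 onset = 18b = 6067.416ms

1. 0.0ms @ 0 + 505.618ms (3/2)
2. 505.618ms @ 3/2 + 505.618ms (3/2)
3. 1011.236ms @ 3 + 505.618ms (3/2)
4. 1516.854ms @ 9/2 + 505.618ms (3/2)
5. 2022.472ms @ 6 + 404.494ms (6/5)
6. 2426.966ms @ 36/5 + 404.494ms (6/5)
7. 2831.461ms @ 42/5 + 404.494ms (6/5)
8. 3235.955ms @ 48/5 + 404.494ms (6/5)
9. 3640.449ms @ 54/5 + 404.494ms (6/5)
10. 4044.944ms @ 12 + 1011.236ms (3)
11. 5056.18ms @ 15 + 1011.236ms (3)
12. 6067.416ms @ 18 + 2022.472ms (6)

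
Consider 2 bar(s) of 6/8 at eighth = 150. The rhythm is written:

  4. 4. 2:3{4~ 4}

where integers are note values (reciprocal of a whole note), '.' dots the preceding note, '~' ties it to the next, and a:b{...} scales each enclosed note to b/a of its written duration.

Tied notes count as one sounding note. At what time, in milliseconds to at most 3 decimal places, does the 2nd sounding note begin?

1. 0.0ms @ 0 + 1200.0ms (3)
2. 1200.0ms @ 3 + 1200.0ms (3)
3. 2400.0ms @ 6 + 2400.0ms (6)

note 2 onset = 3b = 1200.0ms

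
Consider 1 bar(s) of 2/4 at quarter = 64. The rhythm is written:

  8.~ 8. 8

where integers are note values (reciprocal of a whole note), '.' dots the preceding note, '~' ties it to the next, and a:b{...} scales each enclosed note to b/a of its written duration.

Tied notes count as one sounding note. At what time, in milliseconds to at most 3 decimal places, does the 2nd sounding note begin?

note 2 onset = 3/2b = 1406.25ms

1. 0.0ms @ 0 + 1406.25ms (3/2)
2. 1406.25ms @ 3/2 + 468.75ms (1/2)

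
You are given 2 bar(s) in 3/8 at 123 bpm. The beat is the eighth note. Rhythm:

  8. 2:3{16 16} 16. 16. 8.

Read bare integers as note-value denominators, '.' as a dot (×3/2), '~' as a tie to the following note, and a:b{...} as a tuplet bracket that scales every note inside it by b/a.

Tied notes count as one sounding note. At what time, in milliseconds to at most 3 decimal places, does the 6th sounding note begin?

1. 0.0ms @ 0 + 731.707ms (3/2)
2. 731.707ms @ 3/2 + 365.854ms (3/4)
3. 1097.561ms @ 9/4 + 365.854ms (3/4)
4. 1463.415ms @ 3 + 365.854ms (3/4)
5. 1829.268ms @ 15/4 + 365.854ms (3/4)
6. 2195.122ms @ 9/2 + 731.707ms (3/2)

note 6 onset = 9/2b = 2195.122ms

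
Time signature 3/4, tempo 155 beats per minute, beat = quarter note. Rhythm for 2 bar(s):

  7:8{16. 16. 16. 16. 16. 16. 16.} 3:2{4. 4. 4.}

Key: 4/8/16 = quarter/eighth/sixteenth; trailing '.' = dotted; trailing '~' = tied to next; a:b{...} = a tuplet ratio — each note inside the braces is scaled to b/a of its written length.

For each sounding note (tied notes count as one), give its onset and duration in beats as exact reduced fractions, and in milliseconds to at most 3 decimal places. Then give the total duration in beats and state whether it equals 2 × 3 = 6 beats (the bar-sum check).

1) 0.0ms=0b +165.899ms=3/7b
2) 165.899ms=3/7b +165.899ms=3/7b
3) 331.797ms=6/7b +165.899ms=3/7b
4) 497.696ms=9/7b +165.899ms=3/7b
5) 663.594ms=12/7b +165.899ms=3/7b
6) 829.493ms=15/7b +165.899ms=3/7b
7) 995.392ms=18/7b +165.899ms=3/7b
8) 1161.29ms=3b +387.097ms=1b
9) 1548.387ms=4b +387.097ms=1b
10) 1935.484ms=5b +387.097ms=1b
Σ=6b of 6 (155bpm 3/4) — PASS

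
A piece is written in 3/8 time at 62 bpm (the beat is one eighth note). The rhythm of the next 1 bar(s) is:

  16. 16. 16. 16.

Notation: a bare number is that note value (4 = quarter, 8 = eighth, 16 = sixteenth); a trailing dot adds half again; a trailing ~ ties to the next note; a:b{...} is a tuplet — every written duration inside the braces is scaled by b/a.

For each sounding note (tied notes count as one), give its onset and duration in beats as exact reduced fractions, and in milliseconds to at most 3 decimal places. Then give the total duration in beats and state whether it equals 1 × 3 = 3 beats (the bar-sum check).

1) 0.0ms=0b +725.806ms=3/4b
2) 725.806ms=3/4b +725.806ms=3/4b
3) 1451.613ms=3/2b +725.806ms=3/4b
4) 2177.419ms=9/4b +725.806ms=3/4b
Σ=3b of 3 (62bpm 3/8) — PASS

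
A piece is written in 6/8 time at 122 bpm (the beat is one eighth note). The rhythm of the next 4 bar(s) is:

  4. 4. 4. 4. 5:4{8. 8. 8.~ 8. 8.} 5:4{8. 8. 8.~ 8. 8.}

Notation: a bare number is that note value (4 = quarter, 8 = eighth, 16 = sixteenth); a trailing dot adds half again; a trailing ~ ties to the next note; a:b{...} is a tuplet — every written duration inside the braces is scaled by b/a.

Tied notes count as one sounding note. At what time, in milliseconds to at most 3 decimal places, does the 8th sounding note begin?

note 8 onset = 84/5b = 8262.295ms

1. 0.0ms @ 0 + 1475.41ms (3)
2. 1475.41ms @ 3 + 1475.41ms (3)
3. 2950.82ms @ 6 + 1475.41ms (3)
4. 4426.23ms @ 9 + 1475.41ms (3)
5. 5901.639ms @ 12 + 590.164ms (6/5)
6. 6491.803ms @ 66/5 + 590.164ms (6/5)
7. 7081.967ms @ 72/5 + 1180.328ms (12/5)
8. 8262.295ms @ 84/5 + 590.164ms (6/5)
9. 8852.459ms @ 18 + 590.164ms (6/5)
10. 9442.623ms @ 96/5 + 590.164ms (6/5)
11. 10032.787ms @ 102/5 + 1180.328ms (12/5)
12. 11213.115ms @ 114/5 + 590.164ms (6/5)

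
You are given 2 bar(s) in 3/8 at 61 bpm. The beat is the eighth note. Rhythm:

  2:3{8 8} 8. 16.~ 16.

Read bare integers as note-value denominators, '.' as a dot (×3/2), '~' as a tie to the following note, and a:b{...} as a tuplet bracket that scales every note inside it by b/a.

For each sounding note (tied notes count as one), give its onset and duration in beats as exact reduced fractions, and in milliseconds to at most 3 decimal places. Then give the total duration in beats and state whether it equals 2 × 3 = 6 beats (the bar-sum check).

1) 0.0ms=0b +1475.41ms=3/2b
2) 1475.41ms=3/2b +1475.41ms=3/2b
3) 2950.82ms=3b +1475.41ms=3/2b
4) 4426.23ms=9/2b +1475.41ms=3/2b
Σ=6b of 6 (61bpm 3/8) — PASS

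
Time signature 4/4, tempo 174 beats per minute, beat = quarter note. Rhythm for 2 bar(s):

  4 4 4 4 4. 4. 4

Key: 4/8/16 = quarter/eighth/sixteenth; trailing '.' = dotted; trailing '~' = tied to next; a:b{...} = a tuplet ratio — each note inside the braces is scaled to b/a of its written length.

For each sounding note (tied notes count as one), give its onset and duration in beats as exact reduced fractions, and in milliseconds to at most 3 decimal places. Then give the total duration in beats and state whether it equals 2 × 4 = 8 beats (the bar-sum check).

1) 0.0ms=0b +344.828ms=1b
2) 344.828ms=1b +344.828ms=1b
3) 689.655ms=2b +344.828ms=1b
4) 1034.483ms=3b +344.828ms=1b
5) 1379.31ms=4b +517.241ms=3/2b
6) 1896.552ms=11/2b +517.241ms=3/2b
7) 2413.793ms=7b +344.828ms=1b
Σ=8b of 8 (174bpm 4/4) — PASS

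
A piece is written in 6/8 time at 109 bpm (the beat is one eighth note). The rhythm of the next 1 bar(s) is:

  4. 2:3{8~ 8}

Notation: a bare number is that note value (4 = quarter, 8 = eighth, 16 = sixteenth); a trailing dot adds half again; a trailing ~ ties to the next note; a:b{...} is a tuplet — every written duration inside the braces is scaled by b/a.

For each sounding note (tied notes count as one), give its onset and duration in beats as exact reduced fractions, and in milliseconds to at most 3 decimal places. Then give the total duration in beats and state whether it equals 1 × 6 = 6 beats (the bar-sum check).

1) 0.0ms=0b +1651.376ms=3b
2) 1651.376ms=3b +1651.376ms=3b
Σ=6b of 6 (109bpm 6/8) — PASS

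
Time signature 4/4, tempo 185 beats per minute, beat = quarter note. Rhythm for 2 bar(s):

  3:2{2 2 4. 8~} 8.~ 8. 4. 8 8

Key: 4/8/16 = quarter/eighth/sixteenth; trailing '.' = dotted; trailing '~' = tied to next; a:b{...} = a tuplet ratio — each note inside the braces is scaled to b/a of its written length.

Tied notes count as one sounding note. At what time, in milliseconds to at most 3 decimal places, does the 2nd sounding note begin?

1. 0.0ms @ 0 + 432.432ms (4/3)
2. 432.432ms @ 4/3 + 432.432ms (4/3)
3. 864.865ms @ 8/3 + 324.324ms (1)
4. 1189.189ms @ 11/3 + 594.595ms (11/6)
5. 1783.784ms @ 11/2 + 486.486ms (3/2)
6. 2270.27ms @ 7 + 162.162ms (1/2)
7. 2432.432ms @ 15/2 + 162.162ms (1/2)

note 2 onset = 4/3b = 432.432ms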